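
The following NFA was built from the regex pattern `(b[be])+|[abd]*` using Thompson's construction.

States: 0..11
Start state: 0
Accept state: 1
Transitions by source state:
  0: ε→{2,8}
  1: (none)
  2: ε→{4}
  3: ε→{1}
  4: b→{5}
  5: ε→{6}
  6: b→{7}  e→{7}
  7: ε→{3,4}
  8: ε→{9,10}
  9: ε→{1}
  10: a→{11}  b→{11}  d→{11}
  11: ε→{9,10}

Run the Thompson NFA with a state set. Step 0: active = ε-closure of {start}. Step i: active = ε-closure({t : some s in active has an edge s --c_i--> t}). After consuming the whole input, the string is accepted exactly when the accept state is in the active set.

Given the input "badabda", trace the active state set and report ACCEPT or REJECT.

start: ε-closure({0}) = {0,1,2,4,8,9,10}
'b' @ 1: {1,5,6,9,10,11}  [accepting]
'a' @ 2: {1,9,10,11}  [accepting]
'd' @ 3: {1,9,10,11}  [accepting]
'a' @ 4: {1,9,10,11}  [accepting]
'b' @ 5: {1,9,10,11}  [accepting]
'd' @ 6: {1,9,10,11}  [accepting]
'a' @ 7: {1,9,10,11}  [accepting]
final: {1,9,10,11}; accept 1 in set

Answer: ACCEPT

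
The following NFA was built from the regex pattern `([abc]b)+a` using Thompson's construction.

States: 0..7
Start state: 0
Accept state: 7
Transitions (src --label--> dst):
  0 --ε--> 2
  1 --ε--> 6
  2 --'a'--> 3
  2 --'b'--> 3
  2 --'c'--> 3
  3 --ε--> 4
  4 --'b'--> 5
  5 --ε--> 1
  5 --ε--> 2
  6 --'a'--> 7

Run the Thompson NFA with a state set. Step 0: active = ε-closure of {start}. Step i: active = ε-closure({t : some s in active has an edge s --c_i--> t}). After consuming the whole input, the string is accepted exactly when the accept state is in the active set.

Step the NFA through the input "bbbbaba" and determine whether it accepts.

S₀ = ε-closure({0}) = {0,2}
'b' @ 1: {3,4}
'b' @ 2: {1,2,5,6}
'b' @ 3: {3,4}
'b' @ 4: {1,2,5,6}
'a' @ 5: {3,4,7}  (accept∈set)
'b' @ 6: {1,2,5,6}
'a' @ 7: {3,4,7}  (accept∈set)
end set {3,4,7} — state 7 in

Answer: ACCEPT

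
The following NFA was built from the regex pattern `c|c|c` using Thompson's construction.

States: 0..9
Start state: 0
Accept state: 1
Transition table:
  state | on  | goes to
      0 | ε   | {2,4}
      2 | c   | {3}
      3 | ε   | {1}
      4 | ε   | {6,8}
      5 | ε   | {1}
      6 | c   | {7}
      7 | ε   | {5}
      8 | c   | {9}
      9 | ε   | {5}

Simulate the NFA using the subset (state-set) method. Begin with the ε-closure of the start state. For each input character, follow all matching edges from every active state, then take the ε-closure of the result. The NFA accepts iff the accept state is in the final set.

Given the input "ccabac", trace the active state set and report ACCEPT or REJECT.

start: ε-closure({0}) = {0,2,4,6,8}
'c' @ 1: {1,3,5,7,9}  (accept∈set)
'c' @ 2: {}  — dead — no transitions
rest 'abac' ignored (set empty)
end set {} — state 1 not in

Answer: REJECT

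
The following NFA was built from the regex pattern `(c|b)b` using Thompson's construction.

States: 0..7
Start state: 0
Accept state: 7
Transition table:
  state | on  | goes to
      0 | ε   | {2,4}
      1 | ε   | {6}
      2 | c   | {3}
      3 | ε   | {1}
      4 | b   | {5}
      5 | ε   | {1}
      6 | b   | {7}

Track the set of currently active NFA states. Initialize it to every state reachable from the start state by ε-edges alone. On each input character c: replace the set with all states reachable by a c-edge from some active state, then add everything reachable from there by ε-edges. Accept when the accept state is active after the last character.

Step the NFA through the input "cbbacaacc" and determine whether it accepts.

Answer: REJECT

Derivation:
initial (ε-close {0}): {0,2,4}
'c' @ 1: {1,3,6}
'b' @ 2: {7}  [accepting]
'b' @ 3: {}  — dead — no transitions
rest 'acaacc' ignored (set empty)
after full input: {}  (accept=7 not in)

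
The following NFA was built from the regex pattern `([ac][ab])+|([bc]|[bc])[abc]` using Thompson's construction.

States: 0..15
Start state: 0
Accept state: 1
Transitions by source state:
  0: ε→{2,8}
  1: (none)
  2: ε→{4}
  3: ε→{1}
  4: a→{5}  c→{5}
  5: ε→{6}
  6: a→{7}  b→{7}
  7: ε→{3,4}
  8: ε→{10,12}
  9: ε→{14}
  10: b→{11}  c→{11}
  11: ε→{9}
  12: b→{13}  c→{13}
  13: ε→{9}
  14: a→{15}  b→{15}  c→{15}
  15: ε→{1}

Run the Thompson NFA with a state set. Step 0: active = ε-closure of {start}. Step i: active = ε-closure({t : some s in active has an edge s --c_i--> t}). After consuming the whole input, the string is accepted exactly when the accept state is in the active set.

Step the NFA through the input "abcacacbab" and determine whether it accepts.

S₀ = ε-closure({0}) = {0,2,4,8,10,12}
'a' @ 1: {5,6}
'b' @ 2: {1,3,4,7}  ✓accept
'c' @ 3: {5,6}
'a' @ 4: {1,3,4,7}  ✓accept
'c' @ 5: {5,6}
'a' @ 6: {1,3,4,7}  ✓accept
'c' @ 7: {5,6}
'b' @ 8: {1,3,4,7}  ✓accept
'a' @ 9: {5,6}
'b' @ 10: {1,3,4,7}  ✓accept
final: {1,3,4,7}; accept 1 in set

Answer: ACCEPT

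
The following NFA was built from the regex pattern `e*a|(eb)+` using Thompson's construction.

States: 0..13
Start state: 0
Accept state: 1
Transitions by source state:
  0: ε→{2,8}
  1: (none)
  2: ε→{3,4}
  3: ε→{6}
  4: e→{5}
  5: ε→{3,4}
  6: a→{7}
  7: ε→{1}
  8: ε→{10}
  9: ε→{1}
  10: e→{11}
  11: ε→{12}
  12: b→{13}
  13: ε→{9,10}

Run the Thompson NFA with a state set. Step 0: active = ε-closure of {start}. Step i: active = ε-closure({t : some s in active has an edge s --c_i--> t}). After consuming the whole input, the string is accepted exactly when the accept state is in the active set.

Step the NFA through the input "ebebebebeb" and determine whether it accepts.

S₀ = ε-closure({0}) = {0,2,3,4,6,8,10}
'e' @ 1: {3,4,5,6,11,12}
'b' @ 2: {1,9,10,13}  [accepting]
'e' @ 3: {11,12}
'b' @ 4: {1,9,10,13}  [accepting]
'e' @ 5: {11,12}
'b' @ 6: {1,9,10,13}  [accepting]
'e' @ 7: {11,12}
'b' @ 8: {1,9,10,13}  [accepting]
'e' @ 9: {11,12}
'b' @ 10: {1,9,10,13}  [accepting]
after full input: {1,9,10,13}  (accept=1 in)

Answer: ACCEPT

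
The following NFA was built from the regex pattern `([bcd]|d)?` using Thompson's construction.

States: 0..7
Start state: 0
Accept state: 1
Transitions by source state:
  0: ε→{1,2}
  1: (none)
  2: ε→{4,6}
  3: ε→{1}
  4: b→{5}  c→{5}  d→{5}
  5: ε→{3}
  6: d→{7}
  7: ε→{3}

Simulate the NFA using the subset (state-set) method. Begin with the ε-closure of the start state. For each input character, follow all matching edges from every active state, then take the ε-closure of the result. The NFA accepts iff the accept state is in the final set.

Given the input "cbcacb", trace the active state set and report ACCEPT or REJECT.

S₀ = ε-closure({0}) = {0,1,2,4,6}
'c' @ 1: {1,3,5}  ✓accept
'b' @ 2: {}  — no active states
rest 'cacb' ignored (set empty)
final: {}; accept 1 not in set

Answer: REJECT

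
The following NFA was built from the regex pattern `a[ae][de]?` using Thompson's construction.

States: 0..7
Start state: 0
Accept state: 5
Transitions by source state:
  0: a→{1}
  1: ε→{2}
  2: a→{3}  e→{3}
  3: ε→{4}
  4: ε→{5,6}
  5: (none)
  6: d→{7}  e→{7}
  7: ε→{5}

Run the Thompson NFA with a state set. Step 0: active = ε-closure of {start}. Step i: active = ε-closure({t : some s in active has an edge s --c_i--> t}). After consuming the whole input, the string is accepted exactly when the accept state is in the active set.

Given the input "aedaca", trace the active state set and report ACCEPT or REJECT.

initial (ε-close {0}): {0}
'a' @ 1: {1,2}
'e' @ 2: {3,4,5,6}  (accept∈set)
'd' @ 3: {5,7}  (accept∈set)
'a' @ 4: {}  — state set empty
rest 'ca' ignored (set empty)
after full input: {}  (accept=5 not in)

Answer: REJECT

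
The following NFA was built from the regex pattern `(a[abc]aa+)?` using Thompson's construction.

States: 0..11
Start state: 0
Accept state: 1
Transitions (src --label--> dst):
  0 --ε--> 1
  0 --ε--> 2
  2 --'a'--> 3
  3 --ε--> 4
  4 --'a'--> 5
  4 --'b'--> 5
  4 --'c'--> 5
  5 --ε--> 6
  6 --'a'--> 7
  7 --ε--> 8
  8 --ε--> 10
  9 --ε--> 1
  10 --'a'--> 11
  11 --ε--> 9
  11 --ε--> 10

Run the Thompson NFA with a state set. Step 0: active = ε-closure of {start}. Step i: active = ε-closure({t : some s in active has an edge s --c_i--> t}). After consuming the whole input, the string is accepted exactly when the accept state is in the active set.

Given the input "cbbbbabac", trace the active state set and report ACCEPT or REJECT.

S₀ = ε-closure({0}) = {0,1,2}
'c' @ 1: {}  — no active states
rest 'bbbbabac' ignored (set empty)
final: {}; accept 1 not in set

Answer: REJECT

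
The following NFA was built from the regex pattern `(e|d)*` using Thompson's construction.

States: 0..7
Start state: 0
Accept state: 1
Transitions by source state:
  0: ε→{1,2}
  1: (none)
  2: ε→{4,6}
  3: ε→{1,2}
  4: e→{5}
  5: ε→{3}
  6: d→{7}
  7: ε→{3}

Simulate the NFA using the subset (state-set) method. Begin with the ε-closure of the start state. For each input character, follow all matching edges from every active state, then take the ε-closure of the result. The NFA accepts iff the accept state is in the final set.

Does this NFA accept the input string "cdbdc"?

Answer: REJECT

Derivation:
start: ε-closure({0}) = {0,1,2,4,6}
'c' @ 1: {}  — no active states
rest 'dbdc' ignored (set empty)
end set {} — state 1 not in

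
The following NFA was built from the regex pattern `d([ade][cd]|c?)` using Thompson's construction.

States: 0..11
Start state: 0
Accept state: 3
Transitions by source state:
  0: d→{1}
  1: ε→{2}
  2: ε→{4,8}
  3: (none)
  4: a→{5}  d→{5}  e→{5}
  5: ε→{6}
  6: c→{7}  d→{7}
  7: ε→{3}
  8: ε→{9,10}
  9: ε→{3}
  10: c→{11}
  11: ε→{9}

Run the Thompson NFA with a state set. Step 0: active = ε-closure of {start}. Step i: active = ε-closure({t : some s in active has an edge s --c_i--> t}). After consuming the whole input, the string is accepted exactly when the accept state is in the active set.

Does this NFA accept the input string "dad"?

Answer: ACCEPT

Derivation:
initial (ε-close {0}): {0}
'd' @ 1: {1,2,3,4,8,9,10}  (accept∈set)
'a' @ 2: {5,6}
'd' @ 3: {3,7}  (accept∈set)
end set {3,7} — state 3 in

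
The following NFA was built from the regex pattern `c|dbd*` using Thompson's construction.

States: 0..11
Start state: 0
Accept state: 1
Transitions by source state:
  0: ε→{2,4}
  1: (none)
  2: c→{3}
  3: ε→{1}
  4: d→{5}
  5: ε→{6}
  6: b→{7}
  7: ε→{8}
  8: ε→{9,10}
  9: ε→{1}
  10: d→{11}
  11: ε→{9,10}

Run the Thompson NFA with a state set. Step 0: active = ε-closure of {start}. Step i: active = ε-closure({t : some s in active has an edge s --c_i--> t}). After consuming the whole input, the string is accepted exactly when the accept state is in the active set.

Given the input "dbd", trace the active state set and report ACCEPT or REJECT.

Answer: ACCEPT

Steps:
S₀ = ε-closure({0}) = {0,2,4}
'd' @ 1: {5,6}
'b' @ 2: {1,7,8,9,10}  ✓accept
'd' @ 3: {1,9,10,11}  ✓accept
end set {1,9,10,11} — state 1 in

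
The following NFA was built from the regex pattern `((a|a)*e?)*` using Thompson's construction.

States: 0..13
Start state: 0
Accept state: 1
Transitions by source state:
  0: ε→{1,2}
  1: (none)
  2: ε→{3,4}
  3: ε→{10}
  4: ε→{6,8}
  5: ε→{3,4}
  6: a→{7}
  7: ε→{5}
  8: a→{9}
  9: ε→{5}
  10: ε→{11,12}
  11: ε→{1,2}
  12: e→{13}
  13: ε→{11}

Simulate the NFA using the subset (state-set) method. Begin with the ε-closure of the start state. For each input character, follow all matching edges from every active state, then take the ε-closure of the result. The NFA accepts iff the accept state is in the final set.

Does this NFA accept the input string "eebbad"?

initial (ε-close {0}): {0,1,2,3,4,6,8,10,11,12}
'e' @ 1: {1,2,3,4,6,8,10,11,12,13}  [accepting]
'e' @ 2: {1,2,3,4,6,8,10,11,12,13}  [accepting]
'b' @ 3: {}  — dead — no transitions
rest 'bad' ignored (set empty)
after full input: {}  (accept=1 not in)

Answer: REJECT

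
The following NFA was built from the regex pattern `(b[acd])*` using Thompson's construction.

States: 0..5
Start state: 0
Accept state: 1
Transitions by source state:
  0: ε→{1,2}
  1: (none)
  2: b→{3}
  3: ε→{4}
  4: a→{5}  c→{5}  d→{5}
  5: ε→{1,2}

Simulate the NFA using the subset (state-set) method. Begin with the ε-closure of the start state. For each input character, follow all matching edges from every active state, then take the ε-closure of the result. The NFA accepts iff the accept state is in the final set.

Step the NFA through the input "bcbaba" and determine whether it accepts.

Answer: ACCEPT

Derivation:
initial (ε-close {0}): {0,1,2}
'b' @ 1: {3,4}
'c' @ 2: {1,2,5}  ✓accept
'b' @ 3: {3,4}
'a' @ 4: {1,2,5}  ✓accept
'b' @ 5: {3,4}
'a' @ 6: {1,2,5}  ✓accept
after full input: {1,2,5}  (accept=1 in)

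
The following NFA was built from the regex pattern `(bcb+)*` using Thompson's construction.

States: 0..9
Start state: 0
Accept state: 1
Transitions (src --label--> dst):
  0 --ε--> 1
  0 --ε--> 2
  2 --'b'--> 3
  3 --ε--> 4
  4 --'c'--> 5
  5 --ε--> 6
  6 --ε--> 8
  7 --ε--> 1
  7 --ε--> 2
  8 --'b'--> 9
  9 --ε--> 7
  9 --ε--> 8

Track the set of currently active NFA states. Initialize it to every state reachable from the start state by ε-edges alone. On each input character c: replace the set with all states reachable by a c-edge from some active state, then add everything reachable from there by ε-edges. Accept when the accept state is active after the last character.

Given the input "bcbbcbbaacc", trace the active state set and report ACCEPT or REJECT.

Answer: REJECT

Trace:
initial (ε-close {0}): {0,1,2}
'b' @ 1: {3,4}
'c' @ 2: {5,6,8}
'b' @ 3: {1,2,7,8,9}  [accepting]
'b' @ 4: {1,2,3,4,7,8,9}  [accepting]
'c' @ 5: {5,6,8}
'b' @ 6: {1,2,7,8,9}  [accepting]
'b' @ 7: {1,2,3,4,7,8,9}  [accepting]
'a' @ 8: {}  — state set empty
rest 'acc' ignored (set empty)
after full input: {}  (accept=1 not in)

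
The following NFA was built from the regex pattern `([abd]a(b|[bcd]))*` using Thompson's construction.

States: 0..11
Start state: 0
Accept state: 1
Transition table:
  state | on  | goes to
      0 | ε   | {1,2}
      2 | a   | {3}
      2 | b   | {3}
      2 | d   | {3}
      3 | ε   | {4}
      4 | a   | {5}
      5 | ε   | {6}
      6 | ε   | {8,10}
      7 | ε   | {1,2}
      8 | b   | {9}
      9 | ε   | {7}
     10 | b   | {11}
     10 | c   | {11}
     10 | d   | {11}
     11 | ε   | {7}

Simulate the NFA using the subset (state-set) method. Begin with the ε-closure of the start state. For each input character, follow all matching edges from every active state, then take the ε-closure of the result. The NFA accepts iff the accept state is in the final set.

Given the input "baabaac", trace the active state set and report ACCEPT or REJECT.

initial (ε-close {0}): {0,1,2}
'b' @ 1: {3,4}
'a' @ 2: {5,6,8,10}
'a' @ 3: {}  — dead — no transitions
rest 'baac' ignored (set empty)
end set {} — state 1 not in

Answer: REJECT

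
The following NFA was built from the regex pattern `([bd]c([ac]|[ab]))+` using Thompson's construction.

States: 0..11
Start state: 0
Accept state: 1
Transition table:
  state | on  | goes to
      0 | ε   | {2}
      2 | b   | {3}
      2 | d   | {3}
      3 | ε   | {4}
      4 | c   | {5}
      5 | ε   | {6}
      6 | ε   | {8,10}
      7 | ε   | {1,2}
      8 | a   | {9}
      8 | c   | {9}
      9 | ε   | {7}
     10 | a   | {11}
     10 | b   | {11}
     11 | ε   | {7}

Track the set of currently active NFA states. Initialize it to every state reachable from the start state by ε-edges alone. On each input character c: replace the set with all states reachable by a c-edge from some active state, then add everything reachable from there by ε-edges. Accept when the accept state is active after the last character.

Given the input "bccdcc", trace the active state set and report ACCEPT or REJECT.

S₀ = ε-closure({0}) = {0,2}
'b' @ 1: {3,4}
'c' @ 2: {5,6,8,10}
'c' @ 3: {1,2,7,9}  ✓accept
'd' @ 4: {3,4}
'c' @ 5: {5,6,8,10}
'c' @ 6: {1,2,7,9}  ✓accept
after full input: {1,2,7,9}  (accept=1 in)

Answer: ACCEPT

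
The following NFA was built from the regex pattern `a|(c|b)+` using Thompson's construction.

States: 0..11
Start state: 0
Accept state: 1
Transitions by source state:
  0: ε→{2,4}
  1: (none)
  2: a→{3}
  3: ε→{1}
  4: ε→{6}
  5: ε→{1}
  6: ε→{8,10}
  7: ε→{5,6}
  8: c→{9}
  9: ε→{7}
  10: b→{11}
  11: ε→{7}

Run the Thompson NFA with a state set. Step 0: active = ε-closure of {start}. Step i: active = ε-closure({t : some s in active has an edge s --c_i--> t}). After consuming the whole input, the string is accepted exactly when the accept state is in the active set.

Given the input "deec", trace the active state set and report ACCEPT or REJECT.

Answer: REJECT

Derivation:
S₀ = ε-closure({0}) = {0,2,4,6,8,10}
'd' @ 1: {}  — state set empty
rest 'eec' ignored (set empty)
final: {}; accept 1 not in set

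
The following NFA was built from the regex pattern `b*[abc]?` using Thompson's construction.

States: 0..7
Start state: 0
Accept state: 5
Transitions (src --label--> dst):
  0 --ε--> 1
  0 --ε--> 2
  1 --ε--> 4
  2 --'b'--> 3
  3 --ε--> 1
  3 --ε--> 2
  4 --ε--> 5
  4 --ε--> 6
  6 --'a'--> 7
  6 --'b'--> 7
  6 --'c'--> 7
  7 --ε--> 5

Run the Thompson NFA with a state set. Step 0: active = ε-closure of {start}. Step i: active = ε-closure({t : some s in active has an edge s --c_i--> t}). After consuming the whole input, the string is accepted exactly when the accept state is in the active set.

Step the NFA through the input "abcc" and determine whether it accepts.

initial (ε-close {0}): {0,1,2,4,5,6}
'a' @ 1: {5,7}  (accept∈set)
'b' @ 2: {}  — state set empty
rest 'cc' ignored (set empty)
final: {}; accept 5 not in set

Answer: REJECT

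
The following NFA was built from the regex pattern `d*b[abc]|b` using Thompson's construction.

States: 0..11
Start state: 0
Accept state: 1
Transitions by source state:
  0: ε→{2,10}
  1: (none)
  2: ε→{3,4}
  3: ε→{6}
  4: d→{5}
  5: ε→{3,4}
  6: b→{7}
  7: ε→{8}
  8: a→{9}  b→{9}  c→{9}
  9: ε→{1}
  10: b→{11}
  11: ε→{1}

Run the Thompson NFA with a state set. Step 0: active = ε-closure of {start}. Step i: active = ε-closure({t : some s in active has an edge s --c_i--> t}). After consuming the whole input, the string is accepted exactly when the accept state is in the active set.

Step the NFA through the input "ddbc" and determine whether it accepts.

Answer: ACCEPT

Trace:
initial (ε-close {0}): {0,2,3,4,6,10}
'd' @ 1: {3,4,5,6}
'd' @ 2: {3,4,5,6}
'b' @ 3: {7,8}
'c' @ 4: {1,9}  (accept∈set)
after full input: {1,9}  (accept=1 in)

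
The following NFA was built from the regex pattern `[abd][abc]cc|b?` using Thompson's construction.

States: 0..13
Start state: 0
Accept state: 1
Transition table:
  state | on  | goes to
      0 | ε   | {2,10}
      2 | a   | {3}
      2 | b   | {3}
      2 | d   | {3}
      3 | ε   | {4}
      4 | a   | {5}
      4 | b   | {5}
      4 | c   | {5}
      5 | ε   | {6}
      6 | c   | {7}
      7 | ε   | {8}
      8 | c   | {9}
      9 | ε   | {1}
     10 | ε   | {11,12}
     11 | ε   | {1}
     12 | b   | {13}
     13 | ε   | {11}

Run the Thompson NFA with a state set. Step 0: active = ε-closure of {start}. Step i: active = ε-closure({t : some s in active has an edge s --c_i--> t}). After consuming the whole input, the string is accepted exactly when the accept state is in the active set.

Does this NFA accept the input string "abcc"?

initial (ε-close {0}): {0,1,2,10,11,12}
'a' @ 1: {3,4}
'b' @ 2: {5,6}
'c' @ 3: {7,8}
'c' @ 4: {1,9}  (accept∈set)
end set {1,9} — state 1 in

Answer: ACCEPT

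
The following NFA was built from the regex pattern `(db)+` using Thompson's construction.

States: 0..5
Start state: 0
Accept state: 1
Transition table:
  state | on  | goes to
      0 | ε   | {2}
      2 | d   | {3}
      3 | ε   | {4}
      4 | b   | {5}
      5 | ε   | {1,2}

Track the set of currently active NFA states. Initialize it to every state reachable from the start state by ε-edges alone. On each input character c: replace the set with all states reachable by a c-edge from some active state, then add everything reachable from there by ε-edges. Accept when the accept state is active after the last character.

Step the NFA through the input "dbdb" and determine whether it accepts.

start: ε-closure({0}) = {0,2}
'd' @ 1: {3,4}
'b' @ 2: {1,2,5}  [accepting]
'd' @ 3: {3,4}
'b' @ 4: {1,2,5}  [accepting]
final: {1,2,5}; accept 1 in set

Answer: ACCEPT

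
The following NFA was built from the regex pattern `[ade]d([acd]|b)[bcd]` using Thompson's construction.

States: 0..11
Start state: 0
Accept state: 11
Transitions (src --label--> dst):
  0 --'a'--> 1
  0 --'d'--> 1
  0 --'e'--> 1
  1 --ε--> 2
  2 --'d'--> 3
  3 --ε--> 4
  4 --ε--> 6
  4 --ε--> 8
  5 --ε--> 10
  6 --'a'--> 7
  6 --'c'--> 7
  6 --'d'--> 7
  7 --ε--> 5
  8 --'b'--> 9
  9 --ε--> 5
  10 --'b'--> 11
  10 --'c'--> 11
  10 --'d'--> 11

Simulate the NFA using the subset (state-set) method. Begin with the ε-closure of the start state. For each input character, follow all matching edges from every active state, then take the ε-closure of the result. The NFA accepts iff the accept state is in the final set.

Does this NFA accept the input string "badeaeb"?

Answer: REJECT

Derivation:
S₀ = ε-closure({0}) = {0}
'b' @ 1: {}  — no active states
rest 'adeaeb' ignored (set empty)
end set {} — state 11 not in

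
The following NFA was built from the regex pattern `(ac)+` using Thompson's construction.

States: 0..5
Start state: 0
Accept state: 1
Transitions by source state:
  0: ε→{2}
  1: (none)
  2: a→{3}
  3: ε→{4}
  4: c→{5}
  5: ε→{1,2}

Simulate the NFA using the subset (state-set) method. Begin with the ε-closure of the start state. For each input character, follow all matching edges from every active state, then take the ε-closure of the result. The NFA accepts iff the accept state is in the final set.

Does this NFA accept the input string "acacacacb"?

Answer: REJECT

Trace:
initial (ε-close {0}): {0,2}
'a' @ 1: {3,4}
'c' @ 2: {1,2,5}  ✓accept
'a' @ 3: {3,4}
'c' @ 4: {1,2,5}  ✓accept
'a' @ 5: {3,4}
'c' @ 6: {1,2,5}  ✓accept
'a' @ 7: {3,4}
'c' @ 8: {1,2,5}  ✓accept
'b' @ 9: {}  — no active states
after full input: {}  (accept=1 not in)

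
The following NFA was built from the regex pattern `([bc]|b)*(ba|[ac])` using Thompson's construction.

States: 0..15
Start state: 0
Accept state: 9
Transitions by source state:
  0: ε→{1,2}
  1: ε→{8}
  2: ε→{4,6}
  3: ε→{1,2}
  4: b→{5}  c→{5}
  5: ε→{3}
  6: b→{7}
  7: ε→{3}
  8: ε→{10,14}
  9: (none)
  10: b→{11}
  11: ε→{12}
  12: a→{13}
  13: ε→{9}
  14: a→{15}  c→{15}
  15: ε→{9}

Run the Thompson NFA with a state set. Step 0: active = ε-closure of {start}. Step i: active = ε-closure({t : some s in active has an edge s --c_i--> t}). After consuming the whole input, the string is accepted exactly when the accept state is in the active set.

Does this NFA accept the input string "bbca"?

S₀ = ε-closure({0}) = {0,1,2,4,6,8,10,14}
'b' @ 1: {1,2,3,4,5,6,7,8,10,11,12,14}
'b' @ 2: {1,2,3,4,5,6,7,8,10,11,12,14}
'c' @ 3: {1,2,3,4,5,6,8,9,10,14,15}  ✓accept
'a' @ 4: {9,15}  ✓accept
end set {9,15} — state 9 in

Answer: ACCEPT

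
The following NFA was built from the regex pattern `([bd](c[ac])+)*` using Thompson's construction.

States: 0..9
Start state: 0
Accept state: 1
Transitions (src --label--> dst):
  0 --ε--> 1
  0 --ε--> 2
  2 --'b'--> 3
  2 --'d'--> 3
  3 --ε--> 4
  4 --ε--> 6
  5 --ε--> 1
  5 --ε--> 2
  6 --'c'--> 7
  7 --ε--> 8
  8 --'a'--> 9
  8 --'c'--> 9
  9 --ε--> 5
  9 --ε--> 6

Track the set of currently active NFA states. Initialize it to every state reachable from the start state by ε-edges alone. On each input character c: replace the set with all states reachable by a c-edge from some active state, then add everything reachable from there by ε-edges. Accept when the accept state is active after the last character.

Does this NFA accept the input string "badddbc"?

initial (ε-close {0}): {0,1,2}
'b' @ 1: {3,4,6}
'a' @ 2: {}  — no active states
rest 'dddbc' ignored (set empty)
final: {}; accept 1 not in set

Answer: REJECT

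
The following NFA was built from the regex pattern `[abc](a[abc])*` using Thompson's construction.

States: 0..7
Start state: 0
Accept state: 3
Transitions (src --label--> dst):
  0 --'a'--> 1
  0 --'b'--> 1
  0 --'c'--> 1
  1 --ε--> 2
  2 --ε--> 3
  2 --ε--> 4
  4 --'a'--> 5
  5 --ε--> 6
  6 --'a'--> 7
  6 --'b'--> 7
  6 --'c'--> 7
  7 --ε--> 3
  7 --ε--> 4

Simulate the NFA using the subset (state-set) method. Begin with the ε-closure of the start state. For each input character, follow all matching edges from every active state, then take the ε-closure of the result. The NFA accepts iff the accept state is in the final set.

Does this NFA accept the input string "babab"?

Answer: ACCEPT

Trace:
S₀ = ε-closure({0}) = {0}
'b' @ 1: {1,2,3,4}  (accept∈set)
'a' @ 2: {5,6}
'b' @ 3: {3,4,7}  (accept∈set)
'a' @ 4: {5,6}
'b' @ 5: {3,4,7}  (accept∈set)
after full input: {3,4,7}  (accept=3 in)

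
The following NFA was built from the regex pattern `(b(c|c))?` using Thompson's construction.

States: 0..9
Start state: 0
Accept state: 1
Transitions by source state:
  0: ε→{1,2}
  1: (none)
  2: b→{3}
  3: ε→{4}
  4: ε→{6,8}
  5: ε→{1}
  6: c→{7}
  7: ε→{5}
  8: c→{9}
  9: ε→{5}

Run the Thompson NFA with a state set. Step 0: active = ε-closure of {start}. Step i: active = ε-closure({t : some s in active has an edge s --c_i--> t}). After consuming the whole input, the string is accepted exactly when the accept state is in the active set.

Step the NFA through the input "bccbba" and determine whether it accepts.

S₀ = ε-closure({0}) = {0,1,2}
'b' @ 1: {3,4,6,8}
'c' @ 2: {1,5,7,9}  [accepting]
'c' @ 3: {}  — no active states
rest 'bba' ignored (set empty)
after full input: {}  (accept=1 not in)

Answer: REJECT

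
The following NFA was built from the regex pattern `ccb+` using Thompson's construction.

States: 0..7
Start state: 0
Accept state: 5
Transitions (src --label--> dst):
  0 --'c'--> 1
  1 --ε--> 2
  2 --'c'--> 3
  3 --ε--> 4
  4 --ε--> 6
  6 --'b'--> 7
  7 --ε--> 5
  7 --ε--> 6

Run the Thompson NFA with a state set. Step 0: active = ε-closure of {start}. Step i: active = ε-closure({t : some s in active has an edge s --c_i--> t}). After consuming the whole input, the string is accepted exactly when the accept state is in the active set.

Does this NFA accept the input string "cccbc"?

S₀ = ε-closure({0}) = {0}
'c' @ 1: {1,2}
'c' @ 2: {3,4,6}
'c' @ 3: {}  — no active states
rest 'bc' ignored (set empty)
end set {} — state 5 not in

Answer: REJECT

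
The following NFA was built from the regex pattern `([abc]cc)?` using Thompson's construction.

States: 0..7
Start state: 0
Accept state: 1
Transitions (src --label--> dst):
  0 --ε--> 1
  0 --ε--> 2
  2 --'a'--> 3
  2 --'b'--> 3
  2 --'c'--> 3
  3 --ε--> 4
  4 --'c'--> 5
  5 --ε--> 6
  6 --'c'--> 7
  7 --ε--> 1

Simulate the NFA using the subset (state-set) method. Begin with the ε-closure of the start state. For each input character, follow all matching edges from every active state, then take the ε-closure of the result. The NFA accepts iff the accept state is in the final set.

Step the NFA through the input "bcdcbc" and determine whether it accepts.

Answer: REJECT

Trace:
S₀ = ε-closure({0}) = {0,1,2}
'b' @ 1: {3,4}
'c' @ 2: {5,6}
'd' @ 3: {}  — state set empty
rest 'cbc' ignored (set empty)
after full input: {}  (accept=1 not in)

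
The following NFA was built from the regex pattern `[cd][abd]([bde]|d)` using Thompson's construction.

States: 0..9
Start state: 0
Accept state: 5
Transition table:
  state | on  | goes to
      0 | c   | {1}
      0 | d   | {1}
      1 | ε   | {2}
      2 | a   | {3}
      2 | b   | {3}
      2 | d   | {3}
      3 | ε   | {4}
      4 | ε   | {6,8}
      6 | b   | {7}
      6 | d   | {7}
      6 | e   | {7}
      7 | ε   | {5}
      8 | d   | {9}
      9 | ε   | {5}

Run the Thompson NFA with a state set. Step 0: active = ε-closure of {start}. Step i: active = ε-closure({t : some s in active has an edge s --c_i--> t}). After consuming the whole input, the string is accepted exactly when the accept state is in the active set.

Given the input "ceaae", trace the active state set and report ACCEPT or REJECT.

Answer: REJECT

Steps:
initial (ε-close {0}): {0}
'c' @ 1: {1,2}
'e' @ 2: {}  — dead — no transitions
rest 'aae' ignored (set empty)
after full input: {}  (accept=5 not in)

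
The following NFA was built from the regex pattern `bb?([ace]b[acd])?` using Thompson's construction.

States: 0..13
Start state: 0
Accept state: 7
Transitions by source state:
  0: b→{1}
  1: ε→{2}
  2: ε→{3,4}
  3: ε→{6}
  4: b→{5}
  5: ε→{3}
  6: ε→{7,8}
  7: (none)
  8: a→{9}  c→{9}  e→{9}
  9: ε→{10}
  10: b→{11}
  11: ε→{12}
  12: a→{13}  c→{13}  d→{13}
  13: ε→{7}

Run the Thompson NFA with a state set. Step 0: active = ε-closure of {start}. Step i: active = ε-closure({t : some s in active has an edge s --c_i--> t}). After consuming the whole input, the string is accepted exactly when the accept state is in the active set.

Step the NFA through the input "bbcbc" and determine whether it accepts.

initial (ε-close {0}): {0}
'b' @ 1: {1,2,3,4,6,7,8}  (accept∈set)
'b' @ 2: {3,5,6,7,8}  (accept∈set)
'c' @ 3: {9,10}
'b' @ 4: {11,12}
'c' @ 5: {7,13}  (accept∈set)
end set {7,13} — state 7 in

Answer: ACCEPT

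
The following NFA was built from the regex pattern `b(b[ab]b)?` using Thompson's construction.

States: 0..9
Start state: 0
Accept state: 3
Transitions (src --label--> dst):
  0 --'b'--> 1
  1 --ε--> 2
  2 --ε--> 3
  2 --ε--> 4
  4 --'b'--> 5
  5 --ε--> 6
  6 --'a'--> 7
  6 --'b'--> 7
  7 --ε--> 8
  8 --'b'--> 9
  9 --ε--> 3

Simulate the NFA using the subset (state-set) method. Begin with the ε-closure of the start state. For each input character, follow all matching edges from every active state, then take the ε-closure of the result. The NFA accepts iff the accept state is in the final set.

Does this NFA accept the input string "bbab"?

Answer: ACCEPT

Trace:
initial (ε-close {0}): {0}
'b' @ 1: {1,2,3,4}  ✓accept
'b' @ 2: {5,6}
'a' @ 3: {7,8}
'b' @ 4: {3,9}  ✓accept
end set {3,9} — state 3 in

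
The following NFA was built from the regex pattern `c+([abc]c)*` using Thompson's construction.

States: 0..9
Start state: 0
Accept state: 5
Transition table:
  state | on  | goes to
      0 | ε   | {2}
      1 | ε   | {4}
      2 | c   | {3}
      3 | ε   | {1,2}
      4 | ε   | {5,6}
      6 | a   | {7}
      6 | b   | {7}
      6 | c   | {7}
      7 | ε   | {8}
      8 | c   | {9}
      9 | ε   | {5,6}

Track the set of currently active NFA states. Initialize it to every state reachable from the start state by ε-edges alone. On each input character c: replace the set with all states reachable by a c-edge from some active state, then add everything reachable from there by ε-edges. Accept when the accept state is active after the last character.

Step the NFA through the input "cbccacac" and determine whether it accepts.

start: ε-closure({0}) = {0,2}
'c' @ 1: {1,2,3,4,5,6}  (accept∈set)
'b' @ 2: {7,8}
'c' @ 3: {5,6,9}  (accept∈set)
'c' @ 4: {7,8}
'a' @ 5: {}  — dead — no transitions
rest 'cac' ignored (set empty)
end set {} — state 5 not in

Answer: REJECT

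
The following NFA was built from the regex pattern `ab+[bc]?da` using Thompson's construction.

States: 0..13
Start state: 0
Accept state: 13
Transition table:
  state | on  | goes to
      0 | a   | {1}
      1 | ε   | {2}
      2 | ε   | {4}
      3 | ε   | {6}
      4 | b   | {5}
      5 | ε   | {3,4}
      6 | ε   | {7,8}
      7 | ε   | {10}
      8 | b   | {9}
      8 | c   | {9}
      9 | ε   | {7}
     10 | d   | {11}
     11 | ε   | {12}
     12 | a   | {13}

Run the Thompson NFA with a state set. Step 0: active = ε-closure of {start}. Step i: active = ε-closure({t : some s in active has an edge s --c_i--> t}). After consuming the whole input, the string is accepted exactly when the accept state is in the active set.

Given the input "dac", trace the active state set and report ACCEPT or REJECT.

Answer: REJECT

Derivation:
start: ε-closure({0}) = {0}
'd' @ 1: {}  — state set empty
rest 'ac' ignored (set empty)
final: {}; accept 13 not in set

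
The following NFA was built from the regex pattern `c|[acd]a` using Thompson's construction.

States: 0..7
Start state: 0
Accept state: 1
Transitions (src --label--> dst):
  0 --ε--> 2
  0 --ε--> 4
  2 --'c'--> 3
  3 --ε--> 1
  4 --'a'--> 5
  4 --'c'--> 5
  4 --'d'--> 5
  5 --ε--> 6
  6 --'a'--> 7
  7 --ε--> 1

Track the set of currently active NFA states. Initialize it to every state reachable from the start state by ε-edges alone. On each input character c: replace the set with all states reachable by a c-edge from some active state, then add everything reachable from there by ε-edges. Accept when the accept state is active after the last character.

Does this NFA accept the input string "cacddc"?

Answer: REJECT

Steps:
S₀ = ε-closure({0}) = {0,2,4}
'c' @ 1: {1,3,5,6}  (accept∈set)
'a' @ 2: {1,7}  (accept∈set)
'c' @ 3: {}  — state set empty
rest 'ddc' ignored (set empty)
end set {} — state 1 not in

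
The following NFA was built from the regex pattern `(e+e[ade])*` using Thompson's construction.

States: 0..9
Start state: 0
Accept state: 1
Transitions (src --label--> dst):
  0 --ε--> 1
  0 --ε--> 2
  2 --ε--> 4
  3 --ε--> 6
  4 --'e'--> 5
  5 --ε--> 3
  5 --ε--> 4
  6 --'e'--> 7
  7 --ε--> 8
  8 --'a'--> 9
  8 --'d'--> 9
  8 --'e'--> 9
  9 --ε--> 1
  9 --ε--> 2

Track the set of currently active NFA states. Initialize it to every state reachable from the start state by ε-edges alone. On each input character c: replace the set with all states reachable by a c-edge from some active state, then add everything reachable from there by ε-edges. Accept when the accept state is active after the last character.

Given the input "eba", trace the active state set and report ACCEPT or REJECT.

initial (ε-close {0}): {0,1,2,4}
'e' @ 1: {3,4,5,6}
'b' @ 2: {}  — state set empty
rest 'a' ignored (set empty)
after full input: {}  (accept=1 not in)

Answer: REJECT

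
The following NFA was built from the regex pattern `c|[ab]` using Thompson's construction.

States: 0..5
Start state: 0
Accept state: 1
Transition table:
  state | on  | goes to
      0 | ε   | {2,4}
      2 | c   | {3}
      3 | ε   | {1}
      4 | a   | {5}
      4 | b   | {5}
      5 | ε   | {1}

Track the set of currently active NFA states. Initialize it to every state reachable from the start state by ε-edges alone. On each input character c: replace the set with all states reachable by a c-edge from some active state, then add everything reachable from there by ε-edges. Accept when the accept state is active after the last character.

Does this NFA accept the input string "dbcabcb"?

Answer: REJECT

Trace:
initial (ε-close {0}): {0,2,4}
'd' @ 1: {}  — no active states
rest 'bcabcb' ignored (set empty)
final: {}; accept 1 not in set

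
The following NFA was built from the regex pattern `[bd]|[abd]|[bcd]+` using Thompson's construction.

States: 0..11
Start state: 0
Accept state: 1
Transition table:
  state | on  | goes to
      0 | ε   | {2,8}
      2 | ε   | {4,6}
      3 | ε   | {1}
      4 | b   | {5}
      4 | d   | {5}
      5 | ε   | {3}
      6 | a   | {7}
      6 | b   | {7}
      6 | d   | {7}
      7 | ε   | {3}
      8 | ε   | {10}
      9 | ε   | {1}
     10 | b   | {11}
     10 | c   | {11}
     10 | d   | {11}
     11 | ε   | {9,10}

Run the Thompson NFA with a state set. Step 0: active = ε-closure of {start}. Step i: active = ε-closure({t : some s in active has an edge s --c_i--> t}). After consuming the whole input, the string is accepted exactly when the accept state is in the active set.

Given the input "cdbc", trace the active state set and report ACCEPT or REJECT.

Answer: ACCEPT

Derivation:
S₀ = ε-closure({0}) = {0,2,4,6,8,10}
'c' @ 1: {1,9,10,11}  [accepting]
'd' @ 2: {1,9,10,11}  [accepting]
'b' @ 3: {1,9,10,11}  [accepting]
'c' @ 4: {1,9,10,11}  [accepting]
after full input: {1,9,10,11}  (accept=1 in)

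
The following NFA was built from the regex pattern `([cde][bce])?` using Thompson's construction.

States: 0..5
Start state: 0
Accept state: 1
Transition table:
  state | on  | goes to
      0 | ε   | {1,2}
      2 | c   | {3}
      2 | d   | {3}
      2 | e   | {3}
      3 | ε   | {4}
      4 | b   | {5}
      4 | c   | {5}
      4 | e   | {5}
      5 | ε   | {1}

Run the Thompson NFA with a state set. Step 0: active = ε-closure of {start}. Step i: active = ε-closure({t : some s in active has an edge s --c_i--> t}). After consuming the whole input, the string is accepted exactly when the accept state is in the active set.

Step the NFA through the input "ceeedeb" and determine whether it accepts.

Answer: REJECT

Steps:
start: ε-closure({0}) = {0,1,2}
'c' @ 1: {3,4}
'e' @ 2: {1,5}  ✓accept
'e' @ 3: {}  — state set empty
rest 'edeb' ignored (set empty)
final: {}; accept 1 not in set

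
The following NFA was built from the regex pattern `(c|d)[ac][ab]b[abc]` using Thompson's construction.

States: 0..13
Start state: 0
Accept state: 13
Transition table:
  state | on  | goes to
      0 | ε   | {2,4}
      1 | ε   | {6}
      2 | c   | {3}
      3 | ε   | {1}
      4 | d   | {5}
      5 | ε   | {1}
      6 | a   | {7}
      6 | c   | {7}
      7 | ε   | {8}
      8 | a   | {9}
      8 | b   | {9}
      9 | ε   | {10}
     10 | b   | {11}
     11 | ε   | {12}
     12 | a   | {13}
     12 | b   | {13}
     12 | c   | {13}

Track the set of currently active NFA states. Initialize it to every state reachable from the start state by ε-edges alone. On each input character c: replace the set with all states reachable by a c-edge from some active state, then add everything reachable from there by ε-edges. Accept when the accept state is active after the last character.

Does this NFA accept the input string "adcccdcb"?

S₀ = ε-closure({0}) = {0,2,4}
'a' @ 1: {}  — state set empty
rest 'dcccdcb' ignored (set empty)
end set {} — state 13 not in

Answer: REJECT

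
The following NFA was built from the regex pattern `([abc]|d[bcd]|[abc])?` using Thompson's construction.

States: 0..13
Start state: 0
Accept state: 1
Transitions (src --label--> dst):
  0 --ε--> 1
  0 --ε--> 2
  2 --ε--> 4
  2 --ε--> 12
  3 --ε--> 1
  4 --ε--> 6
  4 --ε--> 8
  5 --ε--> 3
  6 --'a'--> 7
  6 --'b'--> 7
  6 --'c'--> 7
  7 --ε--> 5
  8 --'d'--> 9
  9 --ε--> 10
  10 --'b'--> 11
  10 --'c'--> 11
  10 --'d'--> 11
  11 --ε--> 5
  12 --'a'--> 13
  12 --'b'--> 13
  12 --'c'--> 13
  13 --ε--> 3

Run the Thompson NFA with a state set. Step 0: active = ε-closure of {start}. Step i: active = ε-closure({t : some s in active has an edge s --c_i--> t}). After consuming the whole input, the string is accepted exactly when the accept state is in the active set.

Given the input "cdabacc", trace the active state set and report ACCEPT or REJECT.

Answer: REJECT

Steps:
start: ε-closure({0}) = {0,1,2,4,6,8,12}
'c' @ 1: {1,3,5,7,13}  ✓accept
'd' @ 2: {}  — no active states
rest 'abacc' ignored (set empty)
final: {}; accept 1 not in set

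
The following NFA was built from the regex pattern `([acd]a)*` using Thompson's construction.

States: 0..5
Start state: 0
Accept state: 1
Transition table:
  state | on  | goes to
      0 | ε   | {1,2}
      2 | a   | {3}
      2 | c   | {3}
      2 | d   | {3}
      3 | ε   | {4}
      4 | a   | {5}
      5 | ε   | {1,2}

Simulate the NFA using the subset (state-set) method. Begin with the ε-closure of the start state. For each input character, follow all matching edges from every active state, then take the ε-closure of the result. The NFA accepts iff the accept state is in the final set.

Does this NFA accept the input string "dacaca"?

S₀ = ε-closure({0}) = {0,1,2}
'd' @ 1: {3,4}
'a' @ 2: {1,2,5}  ✓accept
'c' @ 3: {3,4}
'a' @ 4: {1,2,5}  ✓accept
'c' @ 5: {3,4}
'a' @ 6: {1,2,5}  ✓accept
final: {1,2,5}; accept 1 in set

Answer: ACCEPT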